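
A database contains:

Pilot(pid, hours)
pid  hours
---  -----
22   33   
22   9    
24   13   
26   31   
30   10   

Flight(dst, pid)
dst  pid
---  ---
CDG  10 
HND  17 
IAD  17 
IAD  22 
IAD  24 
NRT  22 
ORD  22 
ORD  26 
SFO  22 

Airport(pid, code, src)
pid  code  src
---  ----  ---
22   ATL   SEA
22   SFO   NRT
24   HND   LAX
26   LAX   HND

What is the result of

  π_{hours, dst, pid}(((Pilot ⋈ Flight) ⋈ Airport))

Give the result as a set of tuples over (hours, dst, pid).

{(13, IAD, 24), (31, ORD, 26), (33, IAD, 22), (33, NRT, 22), (33, ORD, 22), (33, SFO, 22), (9, IAD, 22), (9, NRT, 22), (9, ORD, 22), (9, SFO, 22)}

Pilot ⋈ Flight (natural join on pid): {(22, 33, IAD), (22, 33, NRT), (22, 33, ORD), (22, 33, SFO), (22, 9, IAD), (22, 9, NRT), (22, 9, ORD), (22, 9, SFO), (24, 13, IAD), (26, 31, ORD)}
(Pilot ⋈ Flight) ⋈ Airport (natural join on pid): {(22, 33, IAD, ATL, SEA), (22, 33, IAD, SFO, NRT), (22, 33, NRT, ATL, SEA), (22, 33, NRT, SFO, NRT), (22, 33, ORD, ATL, SEA), (22, 33, ORD, SFO, NRT), (22, 33, SFO, ATL, SEA), (22, 33, SFO, SFO, NRT), (22, 9, IAD, ATL, SEA), (22, 9, IAD, SFO, NRT), (22, 9, NRT, ATL, SEA), (22, 9, NRT, SFO, NRT), (22, 9, ORD, ATL, SEA), (22, 9, ORD, SFO, NRT), (22, 9, SFO, ATL, SEA), (22, 9, SFO, SFO, NRT), (24, 13, IAD, HND, LAX), (26, 31, ORD, LAX, HND)}
π_{hours, dst, pid} gives {(13, IAD, 24), (31, ORD, 26), (33, IAD, 22), (33, NRT, 22), (33, ORD, 22), (33, SFO, 22), (9, IAD, 22), (9, NRT, 22), (9, ORD, 22), (9, SFO, 22)} (8 duplicate(s) eliminated).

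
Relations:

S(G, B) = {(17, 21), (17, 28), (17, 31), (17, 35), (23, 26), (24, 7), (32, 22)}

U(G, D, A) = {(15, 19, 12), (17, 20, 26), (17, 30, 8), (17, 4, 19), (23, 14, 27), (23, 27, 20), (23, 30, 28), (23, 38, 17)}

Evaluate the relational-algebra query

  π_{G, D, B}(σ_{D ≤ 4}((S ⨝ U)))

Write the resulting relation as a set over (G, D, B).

{(17, 4, 21), (17, 4, 28), (17, 4, 31), (17, 4, 35)}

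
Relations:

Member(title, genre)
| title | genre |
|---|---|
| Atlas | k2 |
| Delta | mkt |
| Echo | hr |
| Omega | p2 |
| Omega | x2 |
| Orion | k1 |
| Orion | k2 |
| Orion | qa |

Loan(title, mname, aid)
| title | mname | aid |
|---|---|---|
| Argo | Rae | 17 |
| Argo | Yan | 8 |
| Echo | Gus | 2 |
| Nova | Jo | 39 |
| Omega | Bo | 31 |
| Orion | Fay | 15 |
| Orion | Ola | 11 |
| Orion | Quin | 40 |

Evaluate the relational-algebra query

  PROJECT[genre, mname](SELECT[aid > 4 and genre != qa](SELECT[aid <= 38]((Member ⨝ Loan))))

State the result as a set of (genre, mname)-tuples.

{(k1, Fay), (k1, Ola), (k2, Fay), (k2, Ola), (p2, Bo), (x2, Bo)}

Joining Member and Loan on title yields {(Echo, hr, Gus, 2), (Omega, p2, Bo, 31), (Omega, x2, Bo, 31), (Orion, k1, Fay, 15), (Orion, k1, Ola, 11), (Orion, k1, Quin, 40), (Orion, k2, Fay, 15), (Orion, k2, Ola, 11), (Orion, k2, Quin, 40), (Orion, qa, Fay, 15), (Orion, qa, Ola, 11), (Orion, qa, Quin, 40)}.
Filtering on aid <= 38 leaves {(Echo, hr, Gus, 2), (Omega, p2, Bo, 31), (Omega, x2, Bo, 31), (Orion, k1, Fay, 15), (Orion, k1, Ola, 11), (Orion, k2, Fay, 15), (Orion, k2, Ola, 11), (Orion, qa, Fay, 15), (Orion, qa, Ola, 11)}.
Filtering on aid > 4 and genre != qa leaves {(Omega, p2, Bo, 31), (Omega, x2, Bo, 31), (Orion, k1, Fay, 15), (Orion, k1, Ola, 11), (Orion, k2, Fay, 15), (Orion, k2, Ola, 11)}.
Projecting to genre, mname: {(k1, Fay), (k1, Ola), (k2, Fay), (k2, Ola), (p2, Bo), (x2, Bo)}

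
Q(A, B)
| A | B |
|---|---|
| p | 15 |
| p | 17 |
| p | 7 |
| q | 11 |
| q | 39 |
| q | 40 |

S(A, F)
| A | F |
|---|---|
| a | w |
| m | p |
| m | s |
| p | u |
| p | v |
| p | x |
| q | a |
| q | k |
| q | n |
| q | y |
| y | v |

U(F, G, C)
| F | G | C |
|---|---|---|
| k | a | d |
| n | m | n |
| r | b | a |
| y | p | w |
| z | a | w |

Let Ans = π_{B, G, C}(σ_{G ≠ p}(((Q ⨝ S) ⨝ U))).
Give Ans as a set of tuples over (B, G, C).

{(11, a, d), (11, m, n), (39, a, d), (39, m, n), (40, a, d), (40, m, n)}

Joining Q and S on A yields {(p, 15, u), (p, 15, v), (p, 15, x), (p, 17, u), (p, 17, v), (p, 17, x), (p, 7, u), (p, 7, v), (p, 7, x), (q, 11, a), (q, 11, k), (q, 11, n), (q, 11, y), (q, 39, a), (q, 39, k), (q, 39, n), (q, 39, y), (q, 40, a), (q, 40, k), (q, 40, n), (q, 40, y)}.
Joining (Q ⨝ S) and U on F yields {(q, 11, k, a, d), (q, 11, n, m, n), (q, 11, y, p, w), (q, 39, k, a, d), (q, 39, n, m, n), (q, 39, y, p, w), (q, 40, k, a, d), (q, 40, n, m, n), (q, 40, y, p, w)}.
Filtering on G ≠ p leaves {(q, 11, k, a, d), (q, 11, n, m, n), (q, 39, k, a, d), (q, 39, n, m, n), (q, 40, k, a, d), (q, 40, n, m, n)}.
π_{B, G, C} gives {(11, a, d), (11, m, n), (39, a, d), (39, m, n), (40, a, d), (40, m, n)}.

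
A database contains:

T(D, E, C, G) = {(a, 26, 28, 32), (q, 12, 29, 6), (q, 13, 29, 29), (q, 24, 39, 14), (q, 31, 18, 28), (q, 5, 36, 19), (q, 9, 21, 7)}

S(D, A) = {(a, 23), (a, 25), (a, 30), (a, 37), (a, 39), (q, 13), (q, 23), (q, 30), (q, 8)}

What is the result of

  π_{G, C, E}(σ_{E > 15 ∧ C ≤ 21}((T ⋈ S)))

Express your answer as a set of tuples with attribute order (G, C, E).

{(28, 18, 31)}

Natural join on D: {(a, 26, 28, 32, 23), (a, 26, 28, 32, 25), (a, 26, 28, 32, 30), (a, 26, 28, 32, 37), (a, 26, 28, 32, 39), (q, 12, 29, 6, 13), (q, 12, 29, 6, 23), (q, 12, 29, 6, 30), (q, 12, 29, 6, 8), (q, 13, 29, 29, 13), (q, 13, 29, 29, 23), (q, 13, 29, 29, 30), (q, 13, 29, 29, 8), (q, 24, 39, 14, 13), (q, 24, 39, 14, 23), (q, 24, 39, 14, 30), (q, 24, 39, 14, 8), (q, 31, 18, 28, 13), (q, 31, 18, 28, 23), (q, 31, 18, 28, 30), (q, 31, 18, 28, 8), (q, 5, 36, 19, 13), (q, 5, 36, 19, 23), (q, 5, 36, 19, 30), (q, 5, 36, 19, 8), (q, 9, 21, 7, 13), (q, 9, 21, 7, 23), (q, 9, 21, 7, 30), (q, 9, 21, 7, 8)}
Apply σ_{E > 15 ∧ C ≤ 21}; surviving tuples: {(q, 31, 18, 28, 13), (q, 31, 18, 28, 23), (q, 31, 18, 28, 30), (q, 31, 18, 28, 8)}
Keep only column(s) G, C, E (3 duplicate(s) eliminated): {(28, 18, 31)}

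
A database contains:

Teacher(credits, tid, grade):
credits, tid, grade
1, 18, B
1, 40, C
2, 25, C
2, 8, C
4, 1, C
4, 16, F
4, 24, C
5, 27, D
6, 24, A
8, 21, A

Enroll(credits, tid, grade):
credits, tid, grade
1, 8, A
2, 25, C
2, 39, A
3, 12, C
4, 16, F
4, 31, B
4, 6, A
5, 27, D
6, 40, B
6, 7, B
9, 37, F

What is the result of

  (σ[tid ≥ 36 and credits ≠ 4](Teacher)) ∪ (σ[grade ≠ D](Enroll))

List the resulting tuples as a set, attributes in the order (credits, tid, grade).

Apply σ_{tid ≥ 36 and credits ≠ 4}; surviving tuples: {(1, 40, C)}
Apply σ_{grade ≠ D}; surviving tuples: {(1, 8, A), (2, 25, C), (2, 39, A), (3, 12, C), (4, 16, F), (4, 31, B), (4, 6, A), (6, 40, B), (6, 7, B), (9, 37, F)}
Union: {(1, 40, C)} with {(1, 8, A), (2, 25, C), (2, 39, A), (3, 12, C), (4, 16, F), (4, 31, B), (4, 6, A), (6, 40, B), (6, 7, B), (9, 37, F)} → {(1, 40, C), (1, 8, A), (2, 25, C), (2, 39, A), (3, 12, C), (4, 16, F), (4, 31, B), (4, 6, A), (6, 40, B), (6, 7, B), (9, 37, F)}

{(1, 40, C), (1, 8, A), (2, 25, C), (2, 39, A), (3, 12, C), (4, 16, F), (4, 31, B), (4, 6, A), (6, 40, B), (6, 7, B), (9, 37, F)}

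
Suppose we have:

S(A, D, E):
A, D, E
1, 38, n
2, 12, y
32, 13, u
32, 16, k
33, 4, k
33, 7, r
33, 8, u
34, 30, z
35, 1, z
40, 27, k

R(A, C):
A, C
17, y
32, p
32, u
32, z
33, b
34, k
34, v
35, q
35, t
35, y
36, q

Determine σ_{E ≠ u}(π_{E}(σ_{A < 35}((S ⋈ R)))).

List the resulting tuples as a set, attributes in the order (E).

{k, r, z}

Joining S and R on A yields {(32, 13, u, p), (32, 13, u, u), (32, 13, u, z), (32, 16, k, p), (32, 16, k, u), (32, 16, k, z), (33, 4, k, b), (33, 7, r, b), (33, 8, u, b), (34, 30, z, k), (34, 30, z, v), (35, 1, z, q), (35, 1, z, t), (35, 1, z, y)}.
Apply σ_{A < 35}; surviving tuples: {(32, 13, u, p), (32, 13, u, u), (32, 13, u, z), (32, 16, k, p), (32, 16, k, u), (32, 16, k, z), (33, 4, k, b), (33, 7, r, b), (33, 8, u, b), (34, 30, z, k), (34, 30, z, v)}
Projecting to E (7 duplicate(s) eliminated): {k, r, u, z}
Apply σ_{E ≠ u}; surviving tuples: {k, r, z}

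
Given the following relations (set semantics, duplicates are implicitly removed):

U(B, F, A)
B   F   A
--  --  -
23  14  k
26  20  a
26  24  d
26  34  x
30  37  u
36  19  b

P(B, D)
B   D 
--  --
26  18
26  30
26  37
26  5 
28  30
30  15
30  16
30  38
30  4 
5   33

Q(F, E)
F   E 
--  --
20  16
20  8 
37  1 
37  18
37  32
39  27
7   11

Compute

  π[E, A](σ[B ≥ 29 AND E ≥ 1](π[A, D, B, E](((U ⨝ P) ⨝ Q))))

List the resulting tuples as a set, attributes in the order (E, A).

{(1, u), (18, u), (32, u)}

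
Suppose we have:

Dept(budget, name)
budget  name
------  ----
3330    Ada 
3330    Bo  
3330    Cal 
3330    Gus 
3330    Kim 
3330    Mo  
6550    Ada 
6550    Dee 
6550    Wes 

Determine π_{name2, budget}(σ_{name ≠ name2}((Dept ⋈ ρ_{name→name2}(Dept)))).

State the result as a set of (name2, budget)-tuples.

{(Ada, 3330), (Ada, 6550), (Bo, 3330), (Cal, 3330), (Dee, 6550), (Gus, 3330), (Kim, 3330), (Mo, 3330), (Wes, 6550)}

ρ[name→name2]: schema becomes (budget, name2); tuples unchanged.
Joining Dept and ρ_{name→name2}(Dept) on budget yields {(3330, Ada, Ada), (3330, Ada, Bo), (3330, Ada, Cal), (3330, Ada, Gus), (3330, Ada, Kim), (3330, Ada, Mo), (3330, Bo, Ada), (3330, Bo, Bo), (3330, Bo, Cal), (3330, Bo, Gus), (3330, Bo, Kim), (3330, Bo, Mo), (3330, Cal, Ada), (3330, Cal, Bo), (3330, Cal, Cal), (3330, Cal, Gus), (3330, Cal, Kim), (3330, Cal, Mo), (3330, Gus, Ada), (3330, Gus, Bo), (3330, Gus, Cal), (3330, Gus, Gus), (3330, Gus, Kim), (3330, Gus, Mo), (3330, Kim, Ada), (3330, Kim, Bo), (3330, Kim, Cal), (3330, Kim, Gus), (3330, Kim, Kim), (3330, Kim, Mo), (3330, Mo, Ada), (3330, Mo, Bo), (3330, Mo, Cal), (3330, Mo, Gus), (3330, Mo, Kim), (3330, Mo, Mo), (6550, Ada, Ada), (6550, Ada, Dee), (6550, Ada, Wes), (6550, Dee, Ada), (6550, Dee, Dee), (6550, Dee, Wes), (6550, Wes, Ada), (6550, Wes, Dee), (6550, Wes, Wes)}.
Selection name ≠ name2: {(3330, Ada, Bo), (3330, Ada, Cal), (3330, Ada, Gus), (3330, Ada, Kim), (3330, Ada, Mo), (3330, Bo, Ada), (3330, Bo, Cal), (3330, Bo, Gus), (3330, Bo, Kim), (3330, Bo, Mo), (3330, Cal, Ada), (3330, Cal, Bo), (3330, Cal, Gus), (3330, Cal, Kim), (3330, Cal, Mo), (3330, Gus, Ada), (3330, Gus, Bo), (3330, Gus, Cal), (3330, Gus, Kim), (3330, Gus, Mo), (3330, Kim, Ada), (3330, Kim, Bo), (3330, Kim, Cal), (3330, Kim, Gus), (3330, Kim, Mo), (3330, Mo, Ada), (3330, Mo, Bo), (3330, Mo, Cal), (3330, Mo, Gus), (3330, Mo, Kim), (6550, Ada, Dee), (6550, Ada, Wes), (6550, Dee, Ada), (6550, Dee, Wes), (6550, Wes, Ada), (6550, Wes, Dee)}
Keep only column(s) name2, budget (27 duplicate(s) eliminated): {(Ada, 3330), (Ada, 6550), (Bo, 3330), (Cal, 3330), (Dee, 6550), (Gus, 3330), (Kim, 3330), (Mo, 3330), (Wes, 6550)}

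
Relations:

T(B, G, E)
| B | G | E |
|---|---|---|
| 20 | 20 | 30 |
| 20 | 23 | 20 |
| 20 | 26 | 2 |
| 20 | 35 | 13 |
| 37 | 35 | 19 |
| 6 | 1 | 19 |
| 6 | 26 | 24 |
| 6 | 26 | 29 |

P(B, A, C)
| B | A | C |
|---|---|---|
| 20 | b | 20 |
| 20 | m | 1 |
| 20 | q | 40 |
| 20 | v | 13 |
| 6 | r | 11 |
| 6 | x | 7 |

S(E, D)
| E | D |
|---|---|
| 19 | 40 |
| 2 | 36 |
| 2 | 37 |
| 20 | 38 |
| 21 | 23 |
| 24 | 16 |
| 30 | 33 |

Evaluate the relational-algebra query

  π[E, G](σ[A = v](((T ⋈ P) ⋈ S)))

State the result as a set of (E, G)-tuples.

T ⋈ P (natural join on B): {(20, 20, 30, b, 20), (20, 20, 30, m, 1), (20, 20, 30, q, 40), (20, 20, 30, v, 13), (20, 23, 20, b, 20), (20, 23, 20, m, 1), (20, 23, 20, q, 40), (20, 23, 20, v, 13), (20, 26, 2, b, 20), (20, 26, 2, m, 1), (20, 26, 2, q, 40), (20, 26, 2, v, 13), (20, 35, 13, b, 20), (20, 35, 13, m, 1), (20, 35, 13, q, 40), (20, 35, 13, v, 13), (6, 1, 19, r, 11), (6, 1, 19, x, 7), (6, 26, 24, r, 11), (6, 26, 24, x, 7), (6, 26, 29, r, 11), (6, 26, 29, x, 7)}
(T ⋈ P) ⋈ S (natural join on E): {(20, 20, 30, b, 20, 33), (20, 20, 30, m, 1, 33), (20, 20, 30, q, 40, 33), (20, 20, 30, v, 13, 33), (20, 23, 20, b, 20, 38), (20, 23, 20, m, 1, 38), (20, 23, 20, q, 40, 38), (20, 23, 20, v, 13, 38), (20, 26, 2, b, 20, 36), (20, 26, 2, b, 20, 37), (20, 26, 2, m, 1, 36), (20, 26, 2, m, 1, 37), (20, 26, 2, q, 40, 36), (20, 26, 2, q, 40, 37), (20, 26, 2, v, 13, 36), (20, 26, 2, v, 13, 37), (6, 1, 19, r, 11, 40), (6, 1, 19, x, 7, 40), (6, 26, 24, r, 11, 16), (6, 26, 24, x, 7, 16)}
Apply σ_{A = v}; surviving tuples: {(20, 20, 30, v, 13, 33), (20, 23, 20, v, 13, 38), (20, 26, 2, v, 13, 36), (20, 26, 2, v, 13, 37)}
π_{E, G} gives {(2, 26), (20, 23), (30, 20)} (1 duplicate(s) eliminated).

{(2, 26), (20, 23), (30, 20)}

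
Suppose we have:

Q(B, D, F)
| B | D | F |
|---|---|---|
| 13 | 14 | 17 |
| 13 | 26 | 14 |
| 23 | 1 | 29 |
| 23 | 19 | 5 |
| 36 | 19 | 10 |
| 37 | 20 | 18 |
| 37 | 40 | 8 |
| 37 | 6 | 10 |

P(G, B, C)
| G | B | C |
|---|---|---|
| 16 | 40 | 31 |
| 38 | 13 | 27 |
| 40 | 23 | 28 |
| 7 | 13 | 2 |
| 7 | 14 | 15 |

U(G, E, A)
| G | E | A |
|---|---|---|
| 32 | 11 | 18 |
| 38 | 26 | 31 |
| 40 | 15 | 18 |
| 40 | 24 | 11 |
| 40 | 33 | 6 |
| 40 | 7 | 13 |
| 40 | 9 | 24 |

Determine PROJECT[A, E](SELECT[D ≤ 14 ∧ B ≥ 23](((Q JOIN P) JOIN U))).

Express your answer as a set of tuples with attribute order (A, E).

Q ⋈ P (natural join on B): {(13, 14, 17, 38, 27), (13, 14, 17, 7, 2), (13, 26, 14, 38, 27), (13, 26, 14, 7, 2), (23, 1, 29, 40, 28), (23, 19, 5, 40, 28)}
(Q JOIN P) ⋈ U (natural join on G): {(13, 14, 17, 38, 27, 26, 31), (13, 26, 14, 38, 27, 26, 31), (23, 1, 29, 40, 28, 15, 18), (23, 1, 29, 40, 28, 24, 11), (23, 1, 29, 40, 28, 33, 6), (23, 1, 29, 40, 28, 7, 13), (23, 1, 29, 40, 28, 9, 24), (23, 19, 5, 40, 28, 15, 18), (23, 19, 5, 40, 28, 24, 11), (23, 19, 5, 40, 28, 33, 6), (23, 19, 5, 40, 28, 7, 13), (23, 19, 5, 40, 28, 9, 24)}
Apply σ_{D ≤ 14 ∧ B ≥ 23}; surviving tuples: {(23, 1, 29, 40, 28, 15, 18), (23, 1, 29, 40, 28, 24, 11), (23, 1, 29, 40, 28, 33, 6), (23, 1, 29, 40, 28, 7, 13), (23, 1, 29, 40, 28, 9, 24)}
π[A, E]: project onto (A, E) → {(11, 24), (13, 7), (18, 15), (24, 9), (6, 33)}

{(11, 24), (13, 7), (18, 15), (24, 9), (6, 33)}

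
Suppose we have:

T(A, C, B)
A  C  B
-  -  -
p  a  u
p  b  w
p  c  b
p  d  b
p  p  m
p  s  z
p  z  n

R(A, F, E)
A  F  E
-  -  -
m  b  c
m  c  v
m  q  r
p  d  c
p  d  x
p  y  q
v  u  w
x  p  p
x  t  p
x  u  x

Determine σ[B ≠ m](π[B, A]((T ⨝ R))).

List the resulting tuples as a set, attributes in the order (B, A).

{(b, p), (n, p), (u, p), (w, p), (z, p)}

Joining T and R on A yields {(p, a, u, d, c), (p, a, u, d, x), (p, a, u, y, q), (p, b, w, d, c), (p, b, w, d, x), (p, b, w, y, q), (p, c, b, d, c), (p, c, b, d, x), (p, c, b, y, q), (p, d, b, d, c), (p, d, b, d, x), (p, d, b, y, q), (p, p, m, d, c), (p, p, m, d, x), (p, p, m, y, q), (p, s, z, d, c), (p, s, z, d, x), (p, s, z, y, q), (p, z, n, d, c), (p, z, n, d, x), (p, z, n, y, q)}.
Projecting to B, A (15 duplicate(s) eliminated): {(b, p), (m, p), (n, p), (u, p), (w, p), (z, p)}
σ[B ≠ m]: keep tuples satisfying B ≠ m → {(b, p), (n, p), (u, p), (w, p), (z, p)}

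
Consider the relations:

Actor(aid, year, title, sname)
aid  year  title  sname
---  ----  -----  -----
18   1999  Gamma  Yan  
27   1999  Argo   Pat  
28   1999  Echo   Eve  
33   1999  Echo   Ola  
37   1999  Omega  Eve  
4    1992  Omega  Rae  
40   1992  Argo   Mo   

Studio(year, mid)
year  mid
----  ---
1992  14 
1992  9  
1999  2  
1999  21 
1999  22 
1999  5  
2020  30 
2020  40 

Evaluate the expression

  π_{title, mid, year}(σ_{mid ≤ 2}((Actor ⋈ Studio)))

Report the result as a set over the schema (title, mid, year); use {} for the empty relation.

Actor ⋈ Studio (natural join on year): {(18, 1999, Gamma, Yan, 2), (18, 1999, Gamma, Yan, 21), (18, 1999, Gamma, Yan, 22), (18, 1999, Gamma, Yan, 5), (27, 1999, Argo, Pat, 2), (27, 1999, Argo, Pat, 21), (27, 1999, Argo, Pat, 22), (27, 1999, Argo, Pat, 5), (28, 1999, Echo, Eve, 2), (28, 1999, Echo, Eve, 21), (28, 1999, Echo, Eve, 22), (28, 1999, Echo, Eve, 5), (33, 1999, Echo, Ola, 2), (33, 1999, Echo, Ola, 21), (33, 1999, Echo, Ola, 22), (33, 1999, Echo, Ola, 5), (37, 1999, Omega, Eve, 2), (37, 1999, Omega, Eve, 21), (37, 1999, Omega, Eve, 22), (37, 1999, Omega, Eve, 5), (4, 1992, Omega, Rae, 14), (4, 1992, Omega, Rae, 9), (40, 1992, Argo, Mo, 14), (40, 1992, Argo, Mo, 9)}
Apply σ_{mid ≤ 2}; surviving tuples: {(18, 1999, Gamma, Yan, 2), (27, 1999, Argo, Pat, 2), (28, 1999, Echo, Eve, 2), (33, 1999, Echo, Ola, 2), (37, 1999, Omega, Eve, 2)}
π_{title, mid, year} gives {(Argo, 2, 1999), (Echo, 2, 1999), (Gamma, 2, 1999), (Omega, 2, 1999)} (1 duplicate(s) eliminated).

{(Argo, 2, 1999), (Echo, 2, 1999), (Gamma, 2, 1999), (Omega, 2, 1999)}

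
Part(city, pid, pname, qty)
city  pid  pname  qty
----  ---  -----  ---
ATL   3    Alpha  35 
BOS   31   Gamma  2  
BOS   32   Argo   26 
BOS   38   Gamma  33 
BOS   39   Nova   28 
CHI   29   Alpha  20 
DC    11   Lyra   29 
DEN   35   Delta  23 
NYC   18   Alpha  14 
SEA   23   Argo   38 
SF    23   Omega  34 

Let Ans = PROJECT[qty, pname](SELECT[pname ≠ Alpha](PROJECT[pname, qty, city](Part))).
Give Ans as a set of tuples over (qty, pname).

Keep only column(s) pname, qty, city: {(Alpha, 14, NYC), (Alpha, 20, CHI), (Alpha, 35, ATL), (Argo, 26, BOS), (Argo, 38, SEA), (Delta, 23, DEN), (Gamma, 2, BOS), (Gamma, 33, BOS), (Lyra, 29, DC), (Nova, 28, BOS), (Omega, 34, SF)}
Apply σ_{pname ≠ Alpha}; surviving tuples: {(Argo, 26, BOS), (Argo, 38, SEA), (Delta, 23, DEN), (Gamma, 2, BOS), (Gamma, 33, BOS), (Lyra, 29, DC), (Nova, 28, BOS), (Omega, 34, SF)}
Keep only column(s) qty, pname: {(2, Gamma), (23, Delta), (26, Argo), (28, Nova), (29, Lyra), (33, Gamma), (34, Omega), (38, Argo)}

{(2, Gamma), (23, Delta), (26, Argo), (28, Nova), (29, Lyra), (33, Gamma), (34, Omega), (38, Argo)}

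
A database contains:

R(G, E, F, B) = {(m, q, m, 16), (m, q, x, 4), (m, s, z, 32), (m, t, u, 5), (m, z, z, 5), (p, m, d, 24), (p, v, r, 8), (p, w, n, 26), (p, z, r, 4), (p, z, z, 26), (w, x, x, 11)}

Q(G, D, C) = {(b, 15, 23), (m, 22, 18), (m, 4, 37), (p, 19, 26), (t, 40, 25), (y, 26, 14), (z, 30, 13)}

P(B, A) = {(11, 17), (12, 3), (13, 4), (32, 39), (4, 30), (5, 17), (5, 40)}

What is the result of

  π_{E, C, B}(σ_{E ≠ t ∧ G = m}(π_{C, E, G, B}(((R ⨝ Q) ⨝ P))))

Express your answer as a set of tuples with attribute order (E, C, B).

Natural join on G: {(m, q, m, 16, 22, 18), (m, q, m, 16, 4, 37), (m, q, x, 4, 22, 18), (m, q, x, 4, 4, 37), (m, s, z, 32, 22, 18), (m, s, z, 32, 4, 37), (m, t, u, 5, 22, 18), (m, t, u, 5, 4, 37), (m, z, z, 5, 22, 18), (m, z, z, 5, 4, 37), (p, m, d, 24, 19, 26), (p, v, r, 8, 19, 26), (p, w, n, 26, 19, 26), (p, z, r, 4, 19, 26), (p, z, z, 26, 19, 26)}
Natural join on B: {(m, q, x, 4, 22, 18, 30), (m, q, x, 4, 4, 37, 30), (m, s, z, 32, 22, 18, 39), (m, s, z, 32, 4, 37, 39), (m, t, u, 5, 22, 18, 17), (m, t, u, 5, 22, 18, 40), (m, t, u, 5, 4, 37, 17), (m, t, u, 5, 4, 37, 40), (m, z, z, 5, 22, 18, 17), (m, z, z, 5, 22, 18, 40), (m, z, z, 5, 4, 37, 17), (m, z, z, 5, 4, 37, 40), (p, z, r, 4, 19, 26, 30)}
Projecting to C, E, G, B (4 duplicate(s) eliminated): {(18, q, m, 4), (18, s, m, 32), (18, t, m, 5), (18, z, m, 5), (26, z, p, 4), (37, q, m, 4), (37, s, m, 32), (37, t, m, 5), (37, z, m, 5)}
Filtering on E ≠ t ∧ G = m leaves {(18, q, m, 4), (18, s, m, 32), (18, z, m, 5), (37, q, m, 4), (37, s, m, 32), (37, z, m, 5)}.
Projecting to E, C, B: {(q, 18, 4), (q, 37, 4), (s, 18, 32), (s, 37, 32), (z, 18, 5), (z, 37, 5)}

{(q, 18, 4), (q, 37, 4), (s, 18, 32), (s, 37, 32), (z, 18, 5), (z, 37, 5)}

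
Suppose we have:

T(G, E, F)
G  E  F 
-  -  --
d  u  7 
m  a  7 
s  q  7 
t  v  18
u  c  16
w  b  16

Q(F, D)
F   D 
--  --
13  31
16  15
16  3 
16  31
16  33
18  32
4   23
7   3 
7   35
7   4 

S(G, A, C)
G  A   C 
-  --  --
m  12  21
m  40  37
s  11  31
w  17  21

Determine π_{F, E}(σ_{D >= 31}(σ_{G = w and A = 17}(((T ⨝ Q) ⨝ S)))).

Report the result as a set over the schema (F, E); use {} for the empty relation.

Natural join on F: {(d, u, 7, 3), (d, u, 7, 35), (d, u, 7, 4), (m, a, 7, 3), (m, a, 7, 35), (m, a, 7, 4), (s, q, 7, 3), (s, q, 7, 35), (s, q, 7, 4), (t, v, 18, 32), (u, c, 16, 15), (u, c, 16, 3), (u, c, 16, 31), (u, c, 16, 33), (w, b, 16, 15), (w, b, 16, 3), (w, b, 16, 31), (w, b, 16, 33)}
Natural join on G: {(m, a, 7, 3, 12, 21), (m, a, 7, 3, 40, 37), (m, a, 7, 35, 12, 21), (m, a, 7, 35, 40, 37), (m, a, 7, 4, 12, 21), (m, a, 7, 4, 40, 37), (s, q, 7, 3, 11, 31), (s, q, 7, 35, 11, 31), (s, q, 7, 4, 11, 31), (w, b, 16, 15, 17, 21), (w, b, 16, 3, 17, 21), (w, b, 16, 31, 17, 21), (w, b, 16, 33, 17, 21)}
Selection G = w and A = 17: {(w, b, 16, 15, 17, 21), (w, b, 16, 3, 17, 21), (w, b, 16, 31, 17, 21), (w, b, 16, 33, 17, 21)}
Selection D >= 31: {(w, b, 16, 31, 17, 21), (w, b, 16, 33, 17, 21)}
Projecting to F, E (1 duplicate(s) eliminated): {(16, b)}

{(16, b)}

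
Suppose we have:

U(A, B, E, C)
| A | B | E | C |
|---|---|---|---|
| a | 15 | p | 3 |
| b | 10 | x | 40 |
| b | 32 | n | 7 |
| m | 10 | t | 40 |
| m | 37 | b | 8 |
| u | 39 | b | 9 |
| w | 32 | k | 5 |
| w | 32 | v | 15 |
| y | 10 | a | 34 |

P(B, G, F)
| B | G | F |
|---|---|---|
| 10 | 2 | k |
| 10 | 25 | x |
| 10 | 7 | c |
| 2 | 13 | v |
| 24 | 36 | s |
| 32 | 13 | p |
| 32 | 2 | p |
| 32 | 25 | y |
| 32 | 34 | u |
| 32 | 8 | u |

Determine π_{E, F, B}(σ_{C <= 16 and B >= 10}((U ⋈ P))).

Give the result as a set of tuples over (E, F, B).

{(k, p, 32), (k, u, 32), (k, y, 32), (n, p, 32), (n, u, 32), (n, y, 32), (v, p, 32), (v, u, 32), (v, y, 32)}

Natural join on B: {(b, 10, x, 40, 2, k), (b, 10, x, 40, 25, x), (b, 10, x, 40, 7, c), (b, 32, n, 7, 13, p), (b, 32, n, 7, 2, p), (b, 32, n, 7, 25, y), (b, 32, n, 7, 34, u), (b, 32, n, 7, 8, u), (m, 10, t, 40, 2, k), (m, 10, t, 40, 25, x), (m, 10, t, 40, 7, c), (w, 32, k, 5, 13, p), (w, 32, k, 5, 2, p), (w, 32, k, 5, 25, y), (w, 32, k, 5, 34, u), (w, 32, k, 5, 8, u), (w, 32, v, 15, 13, p), (w, 32, v, 15, 2, p), (w, 32, v, 15, 25, y), (w, 32, v, 15, 34, u), (w, 32, v, 15, 8, u), (y, 10, a, 34, 2, k), (y, 10, a, 34, 25, x), (y, 10, a, 34, 7, c)}
Selection C <= 16 and B >= 10: {(b, 32, n, 7, 13, p), (b, 32, n, 7, 2, p), (b, 32, n, 7, 25, y), (b, 32, n, 7, 34, u), (b, 32, n, 7, 8, u), (w, 32, k, 5, 13, p), (w, 32, k, 5, 2, p), (w, 32, k, 5, 25, y), (w, 32, k, 5, 34, u), (w, 32, k, 5, 8, u), (w, 32, v, 15, 13, p), (w, 32, v, 15, 2, p), (w, 32, v, 15, 25, y), (w, 32, v, 15, 34, u), (w, 32, v, 15, 8, u)}
Keep only column(s) E, F, B (6 duplicate(s) eliminated): {(k, p, 32), (k, u, 32), (k, y, 32), (n, p, 32), (n, u, 32), (n, y, 32), (v, p, 32), (v, u, 32), (v, y, 32)}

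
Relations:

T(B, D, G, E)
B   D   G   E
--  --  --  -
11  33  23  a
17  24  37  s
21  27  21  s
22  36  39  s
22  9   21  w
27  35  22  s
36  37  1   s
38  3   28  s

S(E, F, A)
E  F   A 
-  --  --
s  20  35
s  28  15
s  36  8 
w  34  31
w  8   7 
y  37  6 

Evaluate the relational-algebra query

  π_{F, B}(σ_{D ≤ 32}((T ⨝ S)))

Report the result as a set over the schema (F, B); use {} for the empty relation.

{(20, 17), (20, 21), (20, 38), (28, 17), (28, 21), (28, 38), (34, 22), (36, 17), (36, 21), (36, 38), (8, 22)}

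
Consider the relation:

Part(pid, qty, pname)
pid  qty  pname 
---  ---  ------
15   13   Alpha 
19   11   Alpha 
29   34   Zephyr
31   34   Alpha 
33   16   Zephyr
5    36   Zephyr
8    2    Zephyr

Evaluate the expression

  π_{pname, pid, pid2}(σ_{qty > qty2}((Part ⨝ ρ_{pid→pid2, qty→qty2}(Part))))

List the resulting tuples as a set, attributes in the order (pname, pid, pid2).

{(Alpha, 15, 19), (Alpha, 31, 15), (Alpha, 31, 19), (Zephyr, 29, 33), (Zephyr, 29, 8), (Zephyr, 33, 8), (Zephyr, 5, 29), (Zephyr, 5, 33), (Zephyr, 5, 8)}

ρ[pid→pid2, qty→qty2]: schema becomes (pid2, qty2, pname); tuples unchanged.
Natural join on pname: {(15, 13, Alpha, 15, 13), (15, 13, Alpha, 19, 11), (15, 13, Alpha, 31, 34), (19, 11, Alpha, 15, 13), (19, 11, Alpha, 19, 11), (19, 11, Alpha, 31, 34), (29, 34, Zephyr, 29, 34), (29, 34, Zephyr, 33, 16), (29, 34, Zephyr, 5, 36), (29, 34, Zephyr, 8, 2), (31, 34, Alpha, 15, 13), (31, 34, Alpha, 19, 11), (31, 34, Alpha, 31, 34), (33, 16, Zephyr, 29, 34), (33, 16, Zephyr, 33, 16), (33, 16, Zephyr, 5, 36), (33, 16, Zephyr, 8, 2), (5, 36, Zephyr, 29, 34), (5, 36, Zephyr, 33, 16), (5, 36, Zephyr, 5, 36), (5, 36, Zephyr, 8, 2), (8, 2, Zephyr, 29, 34), (8, 2, Zephyr, 33, 16), (8, 2, Zephyr, 5, 36), (8, 2, Zephyr, 8, 2)}
σ[qty > qty2]: keep tuples satisfying qty > qty2 → {(15, 13, Alpha, 19, 11), (29, 34, Zephyr, 33, 16), (29, 34, Zephyr, 8, 2), (31, 34, Alpha, 15, 13), (31, 34, Alpha, 19, 11), (33, 16, Zephyr, 8, 2), (5, 36, Zephyr, 29, 34), (5, 36, Zephyr, 33, 16), (5, 36, Zephyr, 8, 2)}
Keep only column(s) pname, pid, pid2: {(Alpha, 15, 19), (Alpha, 31, 15), (Alpha, 31, 19), (Zephyr, 29, 33), (Zephyr, 29, 8), (Zephyr, 33, 8), (Zephyr, 5, 29), (Zephyr, 5, 33), (Zephyr, 5, 8)}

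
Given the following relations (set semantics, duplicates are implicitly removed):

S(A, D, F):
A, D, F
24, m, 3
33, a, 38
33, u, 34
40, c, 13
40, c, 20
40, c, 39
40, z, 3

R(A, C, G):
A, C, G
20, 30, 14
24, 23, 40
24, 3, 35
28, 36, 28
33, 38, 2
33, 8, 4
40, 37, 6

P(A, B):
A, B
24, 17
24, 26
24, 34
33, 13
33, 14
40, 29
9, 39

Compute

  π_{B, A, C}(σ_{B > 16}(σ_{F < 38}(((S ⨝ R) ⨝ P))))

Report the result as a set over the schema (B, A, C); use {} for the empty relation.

{(17, 24, 23), (17, 24, 3), (26, 24, 23), (26, 24, 3), (29, 40, 37), (34, 24, 23), (34, 24, 3)}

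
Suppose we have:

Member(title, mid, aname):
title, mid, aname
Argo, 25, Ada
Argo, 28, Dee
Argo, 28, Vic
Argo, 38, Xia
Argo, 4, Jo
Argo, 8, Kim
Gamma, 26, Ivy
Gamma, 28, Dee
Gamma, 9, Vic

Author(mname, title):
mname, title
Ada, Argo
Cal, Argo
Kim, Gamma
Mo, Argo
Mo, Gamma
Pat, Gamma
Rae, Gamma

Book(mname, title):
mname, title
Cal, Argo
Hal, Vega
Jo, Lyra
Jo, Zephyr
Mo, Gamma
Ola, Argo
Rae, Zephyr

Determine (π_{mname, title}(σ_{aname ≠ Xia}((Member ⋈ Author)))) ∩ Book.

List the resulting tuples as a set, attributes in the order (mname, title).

{(Cal, Argo), (Mo, Gamma)}

Member ⋈ Author (natural join on title): {(Argo, 25, Ada, Ada), (Argo, 25, Ada, Cal), (Argo, 25, Ada, Mo), (Argo, 28, Dee, Ada), (Argo, 28, Dee, Cal), (Argo, 28, Dee, Mo), (Argo, 28, Vic, Ada), (Argo, 28, Vic, Cal), (Argo, 28, Vic, Mo), (Argo, 38, Xia, Ada), (Argo, 38, Xia, Cal), (Argo, 38, Xia, Mo), (Argo, 4, Jo, Ada), (Argo, 4, Jo, Cal), (Argo, 4, Jo, Mo), (Argo, 8, Kim, Ada), (Argo, 8, Kim, Cal), (Argo, 8, Kim, Mo), (Gamma, 26, Ivy, Kim), (Gamma, 26, Ivy, Mo), (Gamma, 26, Ivy, Pat), (Gamma, 26, Ivy, Rae), (Gamma, 28, Dee, Kim), (Gamma, 28, Dee, Mo), (Gamma, 28, Dee, Pat), (Gamma, 28, Dee, Rae), (Gamma, 9, Vic, Kim), (Gamma, 9, Vic, Mo), (Gamma, 9, Vic, Pat), (Gamma, 9, Vic, Rae)}
Apply σ_{aname ≠ Xia}; surviving tuples: {(Argo, 25, Ada, Ada), (Argo, 25, Ada, Cal), (Argo, 25, Ada, Mo), (Argo, 28, Dee, Ada), (Argo, 28, Dee, Cal), (Argo, 28, Dee, Mo), (Argo, 28, Vic, Ada), (Argo, 28, Vic, Cal), (Argo, 28, Vic, Mo), (Argo, 4, Jo, Ada), (Argo, 4, Jo, Cal), (Argo, 4, Jo, Mo), (Argo, 8, Kim, Ada), (Argo, 8, Kim, Cal), (Argo, 8, Kim, Mo), (Gamma, 26, Ivy, Kim), (Gamma, 26, Ivy, Mo), (Gamma, 26, Ivy, Pat), (Gamma, 26, Ivy, Rae), (Gamma, 28, Dee, Kim), (Gamma, 28, Dee, Mo), (Gamma, 28, Dee, Pat), (Gamma, 28, Dee, Rae), (Gamma, 9, Vic, Kim), (Gamma, 9, Vic, Mo), (Gamma, 9, Vic, Pat), (Gamma, 9, Vic, Rae)}
π[mname, title]: project onto (mname, title) (20 duplicate(s) eliminated) → {(Ada, Argo), (Cal, Argo), (Kim, Gamma), (Mo, Argo), (Mo, Gamma), (Pat, Gamma), (Rae, Gamma)}
Taking the intersection: {(Cal, Argo), (Mo, Gamma)}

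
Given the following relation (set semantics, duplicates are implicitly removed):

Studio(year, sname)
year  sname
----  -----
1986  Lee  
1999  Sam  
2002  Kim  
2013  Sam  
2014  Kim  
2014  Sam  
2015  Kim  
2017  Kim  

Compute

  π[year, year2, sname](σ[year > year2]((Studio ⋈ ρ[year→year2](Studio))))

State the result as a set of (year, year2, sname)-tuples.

{(2013, 1999, Sam), (2014, 1999, Sam), (2014, 2002, Kim), (2014, 2013, Sam), (2015, 2002, Kim), (2015, 2014, Kim), (2017, 2002, Kim), (2017, 2014, Kim), (2017, 2015, Kim)}

ρ[year→year2]: schema becomes (year2, sname); tuples unchanged.
Joining Studio and ρ[year→year2](Studio) on sname yields {(1986, Lee, 1986), (1999, Sam, 1999), (1999, Sam, 2013), (1999, Sam, 2014), (2002, Kim, 2002), (2002, Kim, 2014), (2002, Kim, 2015), (2002, Kim, 2017), (2013, Sam, 1999), (2013, Sam, 2013), (2013, Sam, 2014), (2014, Kim, 2002), (2014, Kim, 2014), (2014, Kim, 2015), (2014, Kim, 2017), (2014, Sam, 1999), (2014, Sam, 2013), (2014, Sam, 2014), (2015, Kim, 2002), (2015, Kim, 2014), (2015, Kim, 2015), (2015, Kim, 2017), (2017, Kim, 2002), (2017, Kim, 2014), (2017, Kim, 2015), (2017, Kim, 2017)}.
Filtering on year > year2 leaves {(2013, Sam, 1999), (2014, Kim, 2002), (2014, Sam, 1999), (2014, Sam, 2013), (2015, Kim, 2002), (2015, Kim, 2014), (2017, Kim, 2002), (2017, Kim, 2014), (2017, Kim, 2015)}.
π_{year, year2, sname} gives {(2013, 1999, Sam), (2014, 1999, Sam), (2014, 2002, Kim), (2014, 2013, Sam), (2015, 2002, Kim), (2015, 2014, Kim), (2017, 2002, Kim), (2017, 2014, Kim), (2017, 2015, Kim)}.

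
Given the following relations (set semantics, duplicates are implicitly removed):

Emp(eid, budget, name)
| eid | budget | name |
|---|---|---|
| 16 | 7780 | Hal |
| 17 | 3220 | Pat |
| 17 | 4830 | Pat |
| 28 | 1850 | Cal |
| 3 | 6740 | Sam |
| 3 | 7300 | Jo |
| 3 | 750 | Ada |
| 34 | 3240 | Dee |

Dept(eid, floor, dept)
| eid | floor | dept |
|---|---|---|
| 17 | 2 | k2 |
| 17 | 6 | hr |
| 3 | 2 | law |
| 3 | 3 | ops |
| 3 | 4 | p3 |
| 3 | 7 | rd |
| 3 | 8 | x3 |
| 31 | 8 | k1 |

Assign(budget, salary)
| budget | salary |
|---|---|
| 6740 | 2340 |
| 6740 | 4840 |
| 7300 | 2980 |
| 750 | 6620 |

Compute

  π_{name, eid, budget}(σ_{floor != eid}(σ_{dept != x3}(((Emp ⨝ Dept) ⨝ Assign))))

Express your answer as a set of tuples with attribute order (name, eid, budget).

Joining Emp and Dept on eid yields {(17, 3220, Pat, 2, k2), (17, 3220, Pat, 6, hr), (17, 4830, Pat, 2, k2), (17, 4830, Pat, 6, hr), (3, 6740, Sam, 2, law), (3, 6740, Sam, 3, ops), (3, 6740, Sam, 4, p3), (3, 6740, Sam, 7, rd), (3, 6740, Sam, 8, x3), (3, 7300, Jo, 2, law), (3, 7300, Jo, 3, ops), (3, 7300, Jo, 4, p3), (3, 7300, Jo, 7, rd), (3, 7300, Jo, 8, x3), (3, 750, Ada, 2, law), (3, 750, Ada, 3, ops), (3, 750, Ada, 4, p3), (3, 750, Ada, 7, rd), (3, 750, Ada, 8, x3)}.
Joining (Emp ⨝ Dept) and Assign on budget yields {(3, 6740, Sam, 2, law, 2340), (3, 6740, Sam, 2, law, 4840), (3, 6740, Sam, 3, ops, 2340), (3, 6740, Sam, 3, ops, 4840), (3, 6740, Sam, 4, p3, 2340), (3, 6740, Sam, 4, p3, 4840), (3, 6740, Sam, 7, rd, 2340), (3, 6740, Sam, 7, rd, 4840), (3, 6740, Sam, 8, x3, 2340), (3, 6740, Sam, 8, x3, 4840), (3, 7300, Jo, 2, law, 2980), (3, 7300, Jo, 3, ops, 2980), (3, 7300, Jo, 4, p3, 2980), (3, 7300, Jo, 7, rd, 2980), (3, 7300, Jo, 8, x3, 2980), (3, 750, Ada, 2, law, 6620), (3, 750, Ada, 3, ops, 6620), (3, 750, Ada, 4, p3, 6620), (3, 750, Ada, 7, rd, 6620), (3, 750, Ada, 8, x3, 6620)}.
σ[dept != x3]: keep tuples satisfying dept != x3 → {(3, 6740, Sam, 2, law, 2340), (3, 6740, Sam, 2, law, 4840), (3, 6740, Sam, 3, ops, 2340), (3, 6740, Sam, 3, ops, 4840), (3, 6740, Sam, 4, p3, 2340), (3, 6740, Sam, 4, p3, 4840), (3, 6740, Sam, 7, rd, 2340), (3, 6740, Sam, 7, rd, 4840), (3, 7300, Jo, 2, law, 2980), (3, 7300, Jo, 3, ops, 2980), (3, 7300, Jo, 4, p3, 2980), (3, 7300, Jo, 7, rd, 2980), (3, 750, Ada, 2, law, 6620), (3, 750, Ada, 3, ops, 6620), (3, 750, Ada, 4, p3, 6620), (3, 750, Ada, 7, rd, 6620)}
σ[floor != eid]: keep tuples satisfying floor != eid → {(3, 6740, Sam, 2, law, 2340), (3, 6740, Sam, 2, law, 4840), (3, 6740, Sam, 4, p3, 2340), (3, 6740, Sam, 4, p3, 4840), (3, 6740, Sam, 7, rd, 2340), (3, 6740, Sam, 7, rd, 4840), (3, 7300, Jo, 2, law, 2980), (3, 7300, Jo, 4, p3, 2980), (3, 7300, Jo, 7, rd, 2980), (3, 750, Ada, 2, law, 6620), (3, 750, Ada, 4, p3, 6620), (3, 750, Ada, 7, rd, 6620)}
π[name, eid, budget]: project onto (name, eid, budget) (9 duplicate(s) eliminated) → {(Ada, 3, 750), (Jo, 3, 7300), (Sam, 3, 6740)}

{(Ada, 3, 750), (Jo, 3, 7300), (Sam, 3, 6740)}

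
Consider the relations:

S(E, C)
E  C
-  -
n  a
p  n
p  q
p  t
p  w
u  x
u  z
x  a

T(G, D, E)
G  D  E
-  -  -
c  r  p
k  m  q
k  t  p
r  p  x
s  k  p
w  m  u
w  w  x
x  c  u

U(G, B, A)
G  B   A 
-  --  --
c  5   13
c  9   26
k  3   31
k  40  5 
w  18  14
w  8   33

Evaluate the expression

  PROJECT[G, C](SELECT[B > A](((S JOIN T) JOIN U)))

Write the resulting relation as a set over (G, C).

{(k, n), (k, q), (k, t), (k, w), (w, a), (w, x), (w, z)}

Natural join on E: {(p, n, c, r), (p, n, k, t), (p, n, s, k), (p, q, c, r), (p, q, k, t), (p, q, s, k), (p, t, c, r), (p, t, k, t), (p, t, s, k), (p, w, c, r), (p, w, k, t), (p, w, s, k), (u, x, w, m), (u, x, x, c), (u, z, w, m), (u, z, x, c), (x, a, r, p), (x, a, w, w)}
Natural join on G: {(p, n, c, r, 5, 13), (p, n, c, r, 9, 26), (p, n, k, t, 3, 31), (p, n, k, t, 40, 5), (p, q, c, r, 5, 13), (p, q, c, r, 9, 26), (p, q, k, t, 3, 31), (p, q, k, t, 40, 5), (p, t, c, r, 5, 13), (p, t, c, r, 9, 26), (p, t, k, t, 3, 31), (p, t, k, t, 40, 5), (p, w, c, r, 5, 13), (p, w, c, r, 9, 26), (p, w, k, t, 3, 31), (p, w, k, t, 40, 5), (u, x, w, m, 18, 14), (u, x, w, m, 8, 33), (u, z, w, m, 18, 14), (u, z, w, m, 8, 33), (x, a, w, w, 18, 14), (x, a, w, w, 8, 33)}
Filtering on B > A leaves {(p, n, k, t, 40, 5), (p, q, k, t, 40, 5), (p, t, k, t, 40, 5), (p, w, k, t, 40, 5), (u, x, w, m, 18, 14), (u, z, w, m, 18, 14), (x, a, w, w, 18, 14)}.
Projecting to G, C: {(k, n), (k, q), (k, t), (k, w), (w, a), (w, x), (w, z)}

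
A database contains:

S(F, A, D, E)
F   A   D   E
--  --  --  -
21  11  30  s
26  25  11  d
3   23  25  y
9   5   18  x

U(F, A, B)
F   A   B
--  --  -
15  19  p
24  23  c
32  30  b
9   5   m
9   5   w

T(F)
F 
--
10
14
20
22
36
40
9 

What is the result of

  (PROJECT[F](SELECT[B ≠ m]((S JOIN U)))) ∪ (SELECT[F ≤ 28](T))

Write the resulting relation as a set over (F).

Natural join on F, A: {(9, 5, 18, x, m), (9, 5, 18, x, w)}
Filtering on B ≠ m leaves {(9, 5, 18, x, w)}.
Projecting to F: {9}
Filtering on F ≤ 28 leaves {10, 14, 20, 22, 9}.
Taking the union: {10, 14, 20, 22, 9}

{10, 14, 20, 22, 9}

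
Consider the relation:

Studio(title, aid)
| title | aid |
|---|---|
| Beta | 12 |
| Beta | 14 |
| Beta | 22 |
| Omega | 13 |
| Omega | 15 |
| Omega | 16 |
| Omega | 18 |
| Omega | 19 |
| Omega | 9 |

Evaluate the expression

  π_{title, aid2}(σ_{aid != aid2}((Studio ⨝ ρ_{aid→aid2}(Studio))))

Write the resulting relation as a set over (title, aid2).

ρ[aid→aid2]: schema becomes (title, aid2); tuples unchanged.
Studio ⋈ ρ_{aid→aid2}(Studio) (natural join on title): {(Beta, 12, 12), (Beta, 12, 14), (Beta, 12, 22), (Beta, 14, 12), (Beta, 14, 14), (Beta, 14, 22), (Beta, 22, 12), (Beta, 22, 14), (Beta, 22, 22), (Omega, 13, 13), (Omega, 13, 15), (Omega, 13, 16), (Omega, 13, 18), (Omega, 13, 19), (Omega, 13, 9), (Omega, 15, 13), (Omega, 15, 15), (Omega, 15, 16), (Omega, 15, 18), (Omega, 15, 19), (Omega, 15, 9), (Omega, 16, 13), (Omega, 16, 15), (Omega, 16, 16), (Omega, 16, 18), (Omega, 16, 19), (Omega, 16, 9), (Omega, 18, 13), (Omega, 18, 15), (Omega, 18, 16), (Omega, 18, 18), (Omega, 18, 19), (Omega, 18, 9), (Omega, 19, 13), (Omega, 19, 15), (Omega, 19, 16), (Omega, 19, 18), (Omega, 19, 19), (Omega, 19, 9), (Omega, 9, 13), (Omega, 9, 15), (Omega, 9, 16), (Omega, 9, 18), (Omega, 9, 19), (Omega, 9, 9)}
Filtering on aid != aid2 leaves {(Beta, 12, 14), (Beta, 12, 22), (Beta, 14, 12), (Beta, 14, 22), (Beta, 22, 12), (Beta, 22, 14), (Omega, 13, 15), (Omega, 13, 16), (Omega, 13, 18), (Omega, 13, 19), (Omega, 13, 9), (Omega, 15, 13), (Omega, 15, 16), (Omega, 15, 18), (Omega, 15, 19), (Omega, 15, 9), (Omega, 16, 13), (Omega, 16, 15), (Omega, 16, 18), (Omega, 16, 19), (Omega, 16, 9), (Omega, 18, 13), (Omega, 18, 15), (Omega, 18, 16), (Omega, 18, 19), (Omega, 18, 9), (Omega, 19, 13), (Omega, 19, 15), (Omega, 19, 16), (Omega, 19, 18), (Omega, 19, 9), (Omega, 9, 13), (Omega, 9, 15), (Omega, 9, 16), (Omega, 9, 18), (Omega, 9, 19)}.
Keep only column(s) title, aid2 (27 duplicate(s) eliminated): {(Beta, 12), (Beta, 14), (Beta, 22), (Omega, 13), (Omega, 15), (Omega, 16), (Omega, 18), (Omega, 19), (Omega, 9)}

{(Beta, 12), (Beta, 14), (Beta, 22), (Omega, 13), (Omega, 15), (Omega, 16), (Omega, 18), (Omega, 19), (Omega, 9)}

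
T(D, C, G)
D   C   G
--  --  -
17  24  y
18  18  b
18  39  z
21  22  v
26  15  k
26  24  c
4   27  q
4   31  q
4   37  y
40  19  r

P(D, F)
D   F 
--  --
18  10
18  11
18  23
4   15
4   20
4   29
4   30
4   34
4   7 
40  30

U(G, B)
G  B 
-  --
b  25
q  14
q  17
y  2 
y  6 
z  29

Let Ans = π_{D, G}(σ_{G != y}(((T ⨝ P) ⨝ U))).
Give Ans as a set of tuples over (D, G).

{(18, b), (18, z), (4, q)}

Natural join on D: {(18, 18, b, 10), (18, 18, b, 11), (18, 18, b, 23), (18, 39, z, 10), (18, 39, z, 11), (18, 39, z, 23), (4, 27, q, 15), (4, 27, q, 20), (4, 27, q, 29), (4, 27, q, 30), (4, 27, q, 34), (4, 27, q, 7), (4, 31, q, 15), (4, 31, q, 20), (4, 31, q, 29), (4, 31, q, 30), (4, 31, q, 34), (4, 31, q, 7), (4, 37, y, 15), (4, 37, y, 20), (4, 37, y, 29), (4, 37, y, 30), (4, 37, y, 34), (4, 37, y, 7), (40, 19, r, 30)}
Natural join on G: {(18, 18, b, 10, 25), (18, 18, b, 11, 25), (18, 18, b, 23, 25), (18, 39, z, 10, 29), (18, 39, z, 11, 29), (18, 39, z, 23, 29), (4, 27, q, 15, 14), (4, 27, q, 15, 17), (4, 27, q, 20, 14), (4, 27, q, 20, 17), (4, 27, q, 29, 14), (4, 27, q, 29, 17), (4, 27, q, 30, 14), (4, 27, q, 30, 17), (4, 27, q, 34, 14), (4, 27, q, 34, 17), (4, 27, q, 7, 14), (4, 27, q, 7, 17), (4, 31, q, 15, 14), (4, 31, q, 15, 17), (4, 31, q, 20, 14), (4, 31, q, 20, 17), (4, 31, q, 29, 14), (4, 31, q, 29, 17), (4, 31, q, 30, 14), (4, 31, q, 30, 17), (4, 31, q, 34, 14), (4, 31, q, 34, 17), (4, 31, q, 7, 14), (4, 31, q, 7, 17), (4, 37, y, 15, 2), (4, 37, y, 15, 6), (4, 37, y, 20, 2), (4, 37, y, 20, 6), (4, 37, y, 29, 2), (4, 37, y, 29, 6), (4, 37, y, 30, 2), (4, 37, y, 30, 6), (4, 37, y, 34, 2), (4, 37, y, 34, 6), (4, 37, y, 7, 2), (4, 37, y, 7, 6)}
σ[G != y]: keep tuples satisfying G != y → {(18, 18, b, 10, 25), (18, 18, b, 11, 25), (18, 18, b, 23, 25), (18, 39, z, 10, 29), (18, 39, z, 11, 29), (18, 39, z, 23, 29), (4, 27, q, 15, 14), (4, 27, q, 15, 17), (4, 27, q, 20, 14), (4, 27, q, 20, 17), (4, 27, q, 29, 14), (4, 27, q, 29, 17), (4, 27, q, 30, 14), (4, 27, q, 30, 17), (4, 27, q, 34, 14), (4, 27, q, 34, 17), (4, 27, q, 7, 14), (4, 27, q, 7, 17), (4, 31, q, 15, 14), (4, 31, q, 15, 17), (4, 31, q, 20, 14), (4, 31, q, 20, 17), (4, 31, q, 29, 14), (4, 31, q, 29, 17), (4, 31, q, 30, 14), (4, 31, q, 30, 17), (4, 31, q, 34, 14), (4, 31, q, 34, 17), (4, 31, q, 7, 14), (4, 31, q, 7, 17)}
Keep only column(s) D, G (27 duplicate(s) eliminated): {(18, b), (18, z), (4, q)}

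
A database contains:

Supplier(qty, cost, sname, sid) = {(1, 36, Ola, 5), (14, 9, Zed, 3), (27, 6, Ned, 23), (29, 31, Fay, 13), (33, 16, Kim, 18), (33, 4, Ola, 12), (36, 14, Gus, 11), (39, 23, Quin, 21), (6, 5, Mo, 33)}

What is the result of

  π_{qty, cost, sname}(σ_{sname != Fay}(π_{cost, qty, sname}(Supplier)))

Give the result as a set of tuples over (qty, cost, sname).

{(1, 36, Ola), (14, 9, Zed), (27, 6, Ned), (33, 16, Kim), (33, 4, Ola), (36, 14, Gus), (39, 23, Quin), (6, 5, Mo)}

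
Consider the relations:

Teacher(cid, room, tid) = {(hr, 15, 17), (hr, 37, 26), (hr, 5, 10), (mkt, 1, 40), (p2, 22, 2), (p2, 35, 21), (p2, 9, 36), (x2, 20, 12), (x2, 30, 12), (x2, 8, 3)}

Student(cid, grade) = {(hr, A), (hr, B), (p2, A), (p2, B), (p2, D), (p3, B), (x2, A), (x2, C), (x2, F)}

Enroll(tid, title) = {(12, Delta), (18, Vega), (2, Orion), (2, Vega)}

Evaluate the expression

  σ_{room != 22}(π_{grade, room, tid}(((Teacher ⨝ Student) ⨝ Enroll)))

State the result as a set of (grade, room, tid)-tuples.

{(A, 20, 12), (A, 30, 12), (C, 20, 12), (C, 30, 12), (F, 20, 12), (F, 30, 12)}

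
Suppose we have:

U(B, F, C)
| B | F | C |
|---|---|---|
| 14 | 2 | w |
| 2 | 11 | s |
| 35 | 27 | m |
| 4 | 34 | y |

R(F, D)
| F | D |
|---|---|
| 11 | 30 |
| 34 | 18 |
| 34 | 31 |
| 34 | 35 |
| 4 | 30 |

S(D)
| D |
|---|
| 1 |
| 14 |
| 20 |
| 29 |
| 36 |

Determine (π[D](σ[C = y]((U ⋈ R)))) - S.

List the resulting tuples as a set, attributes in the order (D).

Joining U and R on F yields {(2, 11, s, 30), (4, 34, y, 18), (4, 34, y, 31), (4, 34, y, 35)}.
Selection C = y: {(4, 34, y, 18), (4, 34, y, 31), (4, 34, y, 35)}
Keep only column(s) D: {18, 31, 35}
Set difference of the two operands is {18, 31, 35}.

{18, 31, 35}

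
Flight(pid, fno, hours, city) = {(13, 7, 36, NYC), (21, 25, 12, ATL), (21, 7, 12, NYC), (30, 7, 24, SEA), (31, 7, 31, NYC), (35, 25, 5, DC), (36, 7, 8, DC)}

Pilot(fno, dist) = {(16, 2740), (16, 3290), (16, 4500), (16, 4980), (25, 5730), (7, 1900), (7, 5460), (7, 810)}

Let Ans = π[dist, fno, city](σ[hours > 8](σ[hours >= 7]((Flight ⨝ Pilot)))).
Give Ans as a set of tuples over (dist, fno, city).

Natural join on fno: {(13, 7, 36, NYC, 1900), (13, 7, 36, NYC, 5460), (13, 7, 36, NYC, 810), (21, 25, 12, ATL, 5730), (21, 7, 12, NYC, 1900), (21, 7, 12, NYC, 5460), (21, 7, 12, NYC, 810), (30, 7, 24, SEA, 1900), (30, 7, 24, SEA, 5460), (30, 7, 24, SEA, 810), (31, 7, 31, NYC, 1900), (31, 7, 31, NYC, 5460), (31, 7, 31, NYC, 810), (35, 25, 5, DC, 5730), (36, 7, 8, DC, 1900), (36, 7, 8, DC, 5460), (36, 7, 8, DC, 810)}
Apply σ_{hours >= 7}; surviving tuples: {(13, 7, 36, NYC, 1900), (13, 7, 36, NYC, 5460), (13, 7, 36, NYC, 810), (21, 25, 12, ATL, 5730), (21, 7, 12, NYC, 1900), (21, 7, 12, NYC, 5460), (21, 7, 12, NYC, 810), (30, 7, 24, SEA, 1900), (30, 7, 24, SEA, 5460), (30, 7, 24, SEA, 810), (31, 7, 31, NYC, 1900), (31, 7, 31, NYC, 5460), (31, 7, 31, NYC, 810), (36, 7, 8, DC, 1900), (36, 7, 8, DC, 5460), (36, 7, 8, DC, 810)}
Apply σ_{hours > 8}; surviving tuples: {(13, 7, 36, NYC, 1900), (13, 7, 36, NYC, 5460), (13, 7, 36, NYC, 810), (21, 25, 12, ATL, 5730), (21, 7, 12, NYC, 1900), (21, 7, 12, NYC, 5460), (21, 7, 12, NYC, 810), (30, 7, 24, SEA, 1900), (30, 7, 24, SEA, 5460), (30, 7, 24, SEA, 810), (31, 7, 31, NYC, 1900), (31, 7, 31, NYC, 5460), (31, 7, 31, NYC, 810)}
Projecting to dist, fno, city (6 duplicate(s) eliminated): {(1900, 7, NYC), (1900, 7, SEA), (5460, 7, NYC), (5460, 7, SEA), (5730, 25, ATL), (810, 7, NYC), (810, 7, SEA)}

{(1900, 7, NYC), (1900, 7, SEA), (5460, 7, NYC), (5460, 7, SEA), (5730, 25, ATL), (810, 7, NYC), (810, 7, SEA)}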